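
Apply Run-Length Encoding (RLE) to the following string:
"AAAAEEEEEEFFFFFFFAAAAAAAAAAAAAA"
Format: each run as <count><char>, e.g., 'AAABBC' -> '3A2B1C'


Scanning runs left to right:
  i=0: run of 'A' x 4 -> '4A'
  i=4: run of 'E' x 6 -> '6E'
  i=10: run of 'F' x 7 -> '7F'
  i=17: run of 'A' x 14 -> '14A'

RLE = 4A6E7F14A


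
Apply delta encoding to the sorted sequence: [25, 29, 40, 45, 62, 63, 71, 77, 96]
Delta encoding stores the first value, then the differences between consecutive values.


First value: 25
Deltas:
  29 - 25 = 4
  40 - 29 = 11
  45 - 40 = 5
  62 - 45 = 17
  63 - 62 = 1
  71 - 63 = 8
  77 - 71 = 6
  96 - 77 = 19


Delta encoded: [25, 4, 11, 5, 17, 1, 8, 6, 19]


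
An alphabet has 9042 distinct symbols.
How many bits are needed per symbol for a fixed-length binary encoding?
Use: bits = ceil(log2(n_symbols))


log2(9042) = 13.1424
Bracket: 2^13 = 8192 < 9042 <= 2^14 = 16384
So ceil(log2(9042)) = 14

bits = ceil(log2(9042)) = ceil(13.1424) = 14 bits


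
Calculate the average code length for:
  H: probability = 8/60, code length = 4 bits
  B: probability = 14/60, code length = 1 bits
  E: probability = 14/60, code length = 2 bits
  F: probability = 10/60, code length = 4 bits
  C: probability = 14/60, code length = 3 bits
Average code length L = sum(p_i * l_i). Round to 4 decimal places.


Weighted contributions p_i * l_i:
  H: (8/60) * 4 = 32/60
  B: (14/60) * 1 = 14/60
  E: (14/60) * 2 = 28/60
  F: (10/60) * 4 = 40/60
  C: (14/60) * 3 = 42/60
Sum = (32 + 14 + 28 + 40 + 42)/60 = 156/60

L = 156/60 = 2.6000 bits/symbol


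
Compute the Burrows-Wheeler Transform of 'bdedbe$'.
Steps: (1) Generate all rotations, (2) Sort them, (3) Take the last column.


Rotations (sorted):
  0: $bdedbe -> last char: e
  1: bdedbe$ -> last char: $
  2: be$bded -> last char: d
  3: dbe$bde -> last char: e
  4: dedbe$b -> last char: b
  5: e$bdedb -> last char: b
  6: edbe$bd -> last char: d


BWT = e$debbd


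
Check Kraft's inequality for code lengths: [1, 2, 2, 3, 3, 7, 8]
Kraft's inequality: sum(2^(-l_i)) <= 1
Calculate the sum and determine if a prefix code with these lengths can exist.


Sum = 2^(-1) + 2^(-2) + 2^(-2) + 2^(-3) + 2^(-3) + 2^(-7) + 2^(-8)
    = 0.5 + 0.25 + 0.25 + 0.125 + 0.125 + 0.0078125 + 0.00390625
    = 323/256 = 1.26171875
Since 1.26171875 > 1, Kraft's inequality is NOT satisfied.
A prefix code with these lengths CANNOT exist.

Kraft sum = 1.26171875. Not satisfied.


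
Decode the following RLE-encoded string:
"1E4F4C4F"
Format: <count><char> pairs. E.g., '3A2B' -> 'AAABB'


Expanding each <count><char> pair:
  1E -> 'E'
  4F -> 'FFFF'
  4C -> 'CCCC'
  4F -> 'FFFF'

Decoded = EFFFFCCCCFFFF


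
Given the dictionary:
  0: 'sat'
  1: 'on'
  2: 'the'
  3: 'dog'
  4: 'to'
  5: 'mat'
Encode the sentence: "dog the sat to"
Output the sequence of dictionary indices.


Look up each word in the dictionary:
  'dog' -> 3
  'the' -> 2
  'sat' -> 0
  'to' -> 4

Encoded: [3, 2, 0, 4]


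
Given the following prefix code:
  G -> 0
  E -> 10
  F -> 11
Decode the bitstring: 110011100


Decoding step by step:
Bits 11 -> F
Bits 0 -> G
Bits 0 -> G
Bits 11 -> F
Bits 10 -> E
Bits 0 -> G


Decoded message: FGGFEG


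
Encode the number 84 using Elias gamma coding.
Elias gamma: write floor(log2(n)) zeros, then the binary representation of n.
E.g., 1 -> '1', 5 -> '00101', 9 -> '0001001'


num_bits = floor(log2(84)) + 1 = 7
leading_zeros = num_bits - 1 = 6
binary(84) = 1010100

Elias gamma(84) = '000000' + '1010100' = 0000001010100 (13 bits)


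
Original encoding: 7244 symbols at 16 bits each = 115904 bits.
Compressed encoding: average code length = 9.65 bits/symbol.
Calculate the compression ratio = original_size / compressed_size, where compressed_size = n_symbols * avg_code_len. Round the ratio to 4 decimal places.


original_size = n_symbols * orig_bits = 7244 * 16 = 115904 bits
compressed_size = n_symbols * avg_code_len = 7244 * 9.65 = 69904.6 bits
ratio = original_size / compressed_size = 115904 / 69904.6 = 1.658

Compression ratio = 1.658


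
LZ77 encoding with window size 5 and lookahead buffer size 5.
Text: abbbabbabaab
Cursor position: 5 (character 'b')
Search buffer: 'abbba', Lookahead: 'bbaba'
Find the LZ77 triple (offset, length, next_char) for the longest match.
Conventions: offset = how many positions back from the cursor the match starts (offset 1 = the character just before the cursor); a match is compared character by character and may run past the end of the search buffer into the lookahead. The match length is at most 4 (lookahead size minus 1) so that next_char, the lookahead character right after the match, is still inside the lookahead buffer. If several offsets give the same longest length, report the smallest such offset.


Try each offset into the search buffer:
  offset=1 (pos 4, char 'a'): match length 0
  offset=2 (pos 3, char 'b'): match length 1
  offset=3 (pos 2, char 'b'): match length 4
  offset=4 (pos 1, char 'b'): match length 2
  offset=5 (pos 0, char 'a'): match length 0
Longest match has length 4 at offset 3.
next_char = character at position 5 + 4 = 9 -> 'a'

Best match: offset=3, length=4 (matching 'bbab' starting at position 2)
LZ77 triple: (3, 4, 'a')


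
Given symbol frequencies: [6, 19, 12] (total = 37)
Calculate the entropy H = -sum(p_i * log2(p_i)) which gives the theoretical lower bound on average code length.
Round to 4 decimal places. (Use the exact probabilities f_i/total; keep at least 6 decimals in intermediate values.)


Per-symbol terms -p_i * log2(p_i) with p_i = f_i/37:
  p = 6/37 = 0.162162: log2(p) = -2.624491, -p*log2(p) = 0.425593
  p = 19/37 = 0.513514: log2(p) = -0.961526, -p*log2(p) = 0.493757
  p = 12/37 = 0.324324: log2(p) = -1.624491, -p*log2(p) = 0.526862
H = 0.425593 + 0.493757 + 0.526862 = 1.446212

H = 1.4462 bits/symbol


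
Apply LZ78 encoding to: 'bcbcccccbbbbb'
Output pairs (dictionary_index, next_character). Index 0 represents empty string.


LZ78 encoding steps:
Dictionary: {0: ''}
Step 1: w='' (idx 0), next='b' -> output (0, 'b'), add 'b' as idx 1
Step 2: w='' (idx 0), next='c' -> output (0, 'c'), add 'c' as idx 2
Step 3: w='b' (idx 1), next='c' -> output (1, 'c'), add 'bc' as idx 3
Step 4: w='c' (idx 2), next='c' -> output (2, 'c'), add 'cc' as idx 4
Step 5: w='cc' (idx 4), next='b' -> output (4, 'b'), add 'ccb' as idx 5
Step 6: w='b' (idx 1), next='b' -> output (1, 'b'), add 'bb' as idx 6
Step 7: w='bb' (idx 6), end of input -> output (6, '')


Encoded: [(0, 'b'), (0, 'c'), (1, 'c'), (2, 'c'), (4, 'b'), (1, 'b'), (6, '')]


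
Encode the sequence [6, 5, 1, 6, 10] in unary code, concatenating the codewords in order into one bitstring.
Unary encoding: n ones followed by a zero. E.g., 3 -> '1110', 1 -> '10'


Encode each number as n ones followed by a terminating 0:
  6 -> 1111110 (7 bits)
  5 -> 111110 (6 bits)
  1 -> 10 (2 bits)
  6 -> 1111110 (7 bits)
  10 -> 11111111110 (11 bits)
Total length = 7 + 6 + 2 + 7 + 11 = 33 bits.

Unary([6, 5, 1, 6, 10]) = 111111011111010111111011111111110 (33 bits)


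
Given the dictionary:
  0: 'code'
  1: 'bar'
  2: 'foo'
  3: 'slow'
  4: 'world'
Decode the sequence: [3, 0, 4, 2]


Look up each index in the dictionary:
  3 -> 'slow'
  0 -> 'code'
  4 -> 'world'
  2 -> 'foo'

Decoded: "slow code world foo"


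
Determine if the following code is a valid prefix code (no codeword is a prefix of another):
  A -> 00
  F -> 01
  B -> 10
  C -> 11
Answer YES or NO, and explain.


Checking each pair (does one codeword prefix another?):
  A='00' vs F='01': no prefix
  A='00' vs B='10': no prefix
  A='00' vs C='11': no prefix
  F='01' vs A='00': no prefix
  F='01' vs B='10': no prefix
  F='01' vs C='11': no prefix
  B='10' vs A='00': no prefix
  B='10' vs F='01': no prefix
  B='10' vs C='11': no prefix
  C='11' vs A='00': no prefix
  C='11' vs F='01': no prefix
  C='11' vs B='10': no prefix
No violation found over all pairs.

YES -- this is a valid prefix code. No codeword is a prefix of any other codeword.


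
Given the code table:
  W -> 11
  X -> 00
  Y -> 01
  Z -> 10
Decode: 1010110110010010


Decoding:
10 -> Z
10 -> Z
11 -> W
01 -> Y
10 -> Z
01 -> Y
00 -> X
10 -> Z


Result: ZZWYZYXZ


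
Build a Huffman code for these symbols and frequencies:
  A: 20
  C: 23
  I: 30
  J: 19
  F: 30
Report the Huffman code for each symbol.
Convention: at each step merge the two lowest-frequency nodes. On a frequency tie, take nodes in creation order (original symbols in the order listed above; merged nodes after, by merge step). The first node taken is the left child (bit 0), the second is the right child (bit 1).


Huffman tree construction:
Step 1: Merge J(19) + A(20) = 39
Step 2: Merge C(23) + I(30) = 53
Step 3: Merge F(30) + (J+A)(39) = 69
Step 4: Merge (C+I)(53) + (F+(J+A))(69) = 122
Read each symbol's code off the tree from the root (left child = 0, right child = 1).

Codes:
  A: 111 (length 3)
  C: 00 (length 2)
  I: 01 (length 2)
  J: 110 (length 3)
  F: 10 (length 2)
Average code length: 283/122 = 2.3197 bits/symbol


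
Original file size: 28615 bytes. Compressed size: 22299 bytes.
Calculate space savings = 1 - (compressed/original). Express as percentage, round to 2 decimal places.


ratio = compressed/original = 22299/28615 = 0.779277
savings = 1 - ratio = 1 - 0.779277 = 0.220723
as a percentage: 0.220723 * 100 = 22.07%

Space savings = 1 - 22299/28615 = 22.07%


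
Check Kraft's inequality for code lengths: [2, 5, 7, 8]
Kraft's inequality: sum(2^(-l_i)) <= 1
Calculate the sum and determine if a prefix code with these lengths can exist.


Sum = 2^(-2) + 2^(-5) + 2^(-7) + 2^(-8)
    = 0.25 + 0.03125 + 0.0078125 + 0.00390625
    = 75/256 = 0.29296875
Since 0.29296875 <= 1, Kraft's inequality IS satisfied.
A prefix code with these lengths CAN exist.

Kraft sum = 0.29296875. Satisfied.


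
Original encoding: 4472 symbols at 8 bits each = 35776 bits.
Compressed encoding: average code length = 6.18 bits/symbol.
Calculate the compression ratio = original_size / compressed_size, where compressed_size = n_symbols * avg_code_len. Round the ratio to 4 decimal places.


original_size = n_symbols * orig_bits = 4472 * 8 = 35776 bits
compressed_size = n_symbols * avg_code_len = 4472 * 6.18 = 27636.96 bits
ratio = original_size / compressed_size = 35776 / 27636.96 = 1.2945

Compression ratio = 1.2945


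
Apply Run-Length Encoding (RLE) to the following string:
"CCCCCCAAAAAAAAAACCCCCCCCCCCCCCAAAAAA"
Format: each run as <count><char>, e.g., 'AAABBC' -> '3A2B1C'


Scanning runs left to right:
  i=0: run of 'C' x 6 -> '6C'
  i=6: run of 'A' x 10 -> '10A'
  i=16: run of 'C' x 14 -> '14C'
  i=30: run of 'A' x 6 -> '6A'

RLE = 6C10A14C6A


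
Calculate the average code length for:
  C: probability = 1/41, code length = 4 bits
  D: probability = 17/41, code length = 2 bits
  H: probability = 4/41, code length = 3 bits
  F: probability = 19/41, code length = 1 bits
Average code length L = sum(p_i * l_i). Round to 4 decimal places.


Weighted contributions p_i * l_i:
  C: (1/41) * 4 = 4/41
  D: (17/41) * 2 = 34/41
  H: (4/41) * 3 = 12/41
  F: (19/41) * 1 = 19/41
Sum = (4 + 34 + 12 + 19)/41 = 69/41

L = 69/41 = 1.6829 bits/symbol


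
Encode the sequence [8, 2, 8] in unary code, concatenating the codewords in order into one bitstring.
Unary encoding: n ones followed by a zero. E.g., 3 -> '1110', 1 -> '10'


Encode each number as n ones followed by a terminating 0:
  8 -> 111111110 (9 bits)
  2 -> 110 (3 bits)
  8 -> 111111110 (9 bits)
Total length = 9 + 3 + 9 = 21 bits.

Unary([8, 2, 8]) = 111111110110111111110 (21 bits)


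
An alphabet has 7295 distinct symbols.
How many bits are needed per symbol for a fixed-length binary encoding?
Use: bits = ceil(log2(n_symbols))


log2(7295) = 12.8327
Bracket: 2^12 = 4096 < 7295 <= 2^13 = 8192
So ceil(log2(7295)) = 13

bits = ceil(log2(7295)) = ceil(12.8327) = 13 bits


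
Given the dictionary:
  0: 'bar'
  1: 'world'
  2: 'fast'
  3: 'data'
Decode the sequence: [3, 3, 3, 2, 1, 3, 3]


Look up each index in the dictionary:
  3 -> 'data'
  3 -> 'data'
  3 -> 'data'
  2 -> 'fast'
  1 -> 'world'
  3 -> 'data'
  3 -> 'data'

Decoded: "data data data fast world data data"


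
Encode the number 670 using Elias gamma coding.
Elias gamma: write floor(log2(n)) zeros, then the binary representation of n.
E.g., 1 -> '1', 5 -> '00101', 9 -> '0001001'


num_bits = floor(log2(670)) + 1 = 10
leading_zeros = num_bits - 1 = 9
binary(670) = 1010011110

Elias gamma(670) = '000000000' + '1010011110' = 0000000001010011110 (19 bits)


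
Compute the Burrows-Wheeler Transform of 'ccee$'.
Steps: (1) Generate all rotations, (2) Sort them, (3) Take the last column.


Rotations (sorted):
  0: $ccee -> last char: e
  1: ccee$ -> last char: $
  2: cee$c -> last char: c
  3: e$cce -> last char: e
  4: ee$cc -> last char: c


BWT = e$cec


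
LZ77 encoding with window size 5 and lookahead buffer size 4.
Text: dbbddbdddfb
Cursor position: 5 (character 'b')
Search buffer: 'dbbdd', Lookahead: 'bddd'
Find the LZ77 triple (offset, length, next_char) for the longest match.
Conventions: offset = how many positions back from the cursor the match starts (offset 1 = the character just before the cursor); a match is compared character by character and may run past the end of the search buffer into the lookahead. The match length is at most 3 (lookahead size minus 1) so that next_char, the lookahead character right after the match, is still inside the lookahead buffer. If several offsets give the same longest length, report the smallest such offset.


Try each offset into the search buffer:
  offset=1 (pos 4, char 'd'): match length 0
  offset=2 (pos 3, char 'd'): match length 0
  offset=3 (pos 2, char 'b'): match length 3
  offset=4 (pos 1, char 'b'): match length 1
  offset=5 (pos 0, char 'd'): match length 0
Longest match has length 3 at offset 3.
next_char = character at position 5 + 3 = 8 -> 'd'

Best match: offset=3, length=3 (matching 'bdd' starting at position 2)
LZ77 triple: (3, 3, 'd')


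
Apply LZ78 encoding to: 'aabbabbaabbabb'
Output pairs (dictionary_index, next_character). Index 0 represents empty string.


LZ78 encoding steps:
Dictionary: {0: ''}
Step 1: w='' (idx 0), next='a' -> output (0, 'a'), add 'a' as idx 1
Step 2: w='a' (idx 1), next='b' -> output (1, 'b'), add 'ab' as idx 2
Step 3: w='' (idx 0), next='b' -> output (0, 'b'), add 'b' as idx 3
Step 4: w='ab' (idx 2), next='b' -> output (2, 'b'), add 'abb' as idx 4
Step 5: w='a' (idx 1), next='a' -> output (1, 'a'), add 'aa' as idx 5
Step 6: w='b' (idx 3), next='b' -> output (3, 'b'), add 'bb' as idx 6
Step 7: w='abb' (idx 4), end of input -> output (4, '')


Encoded: [(0, 'a'), (1, 'b'), (0, 'b'), (2, 'b'), (1, 'a'), (3, 'b'), (4, '')]


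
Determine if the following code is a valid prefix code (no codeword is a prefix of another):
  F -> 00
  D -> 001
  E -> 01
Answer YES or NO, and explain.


Checking each pair (does one codeword prefix another?):
  F='00' vs D='001': prefix -- VIOLATION

NO -- this is NOT a valid prefix code. F (00) is a prefix of D (001).


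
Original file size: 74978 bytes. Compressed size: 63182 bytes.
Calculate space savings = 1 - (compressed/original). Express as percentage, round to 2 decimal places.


ratio = compressed/original = 63182/74978 = 0.842674
savings = 1 - ratio = 1 - 0.842674 = 0.157326
as a percentage: 0.157326 * 100 = 15.73%

Space savings = 1 - 63182/74978 = 15.73%


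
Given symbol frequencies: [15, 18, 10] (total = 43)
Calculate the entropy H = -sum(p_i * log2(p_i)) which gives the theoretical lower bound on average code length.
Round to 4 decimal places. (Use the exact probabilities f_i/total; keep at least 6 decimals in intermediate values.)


Per-symbol terms -p_i * log2(p_i) with p_i = f_i/43:
  p = 15/43 = 0.348837: log2(p) = -1.519374, -p*log2(p) = 0.530014
  p = 18/43 = 0.418605: log2(p) = -1.256340, -p*log2(p) = 0.525910
  p = 10/43 = 0.232558: log2(p) = -2.104337, -p*log2(p) = 0.489381
H = 0.530014 + 0.525910 + 0.489381 = 1.545305

H = 1.5453 bits/symbol


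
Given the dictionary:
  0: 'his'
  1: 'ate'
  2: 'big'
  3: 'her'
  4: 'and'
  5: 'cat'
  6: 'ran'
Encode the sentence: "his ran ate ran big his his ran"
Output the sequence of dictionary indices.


Look up each word in the dictionary:
  'his' -> 0
  'ran' -> 6
  'ate' -> 1
  'ran' -> 6
  'big' -> 2
  'his' -> 0
  'his' -> 0
  'ran' -> 6

Encoded: [0, 6, 1, 6, 2, 0, 0, 6]


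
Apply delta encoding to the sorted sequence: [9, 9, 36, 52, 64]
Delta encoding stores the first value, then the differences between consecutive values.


First value: 9
Deltas:
  9 - 9 = 0
  36 - 9 = 27
  52 - 36 = 16
  64 - 52 = 12


Delta encoded: [9, 0, 27, 16, 12]


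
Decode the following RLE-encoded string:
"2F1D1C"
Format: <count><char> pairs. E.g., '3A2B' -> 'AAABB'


Expanding each <count><char> pair:
  2F -> 'FF'
  1D -> 'D'
  1C -> 'C'

Decoded = FFDC


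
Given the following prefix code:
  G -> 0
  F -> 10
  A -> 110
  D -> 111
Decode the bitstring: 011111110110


Decoding step by step:
Bits 0 -> G
Bits 111 -> D
Bits 111 -> D
Bits 10 -> F
Bits 110 -> A


Decoded message: GDDFA


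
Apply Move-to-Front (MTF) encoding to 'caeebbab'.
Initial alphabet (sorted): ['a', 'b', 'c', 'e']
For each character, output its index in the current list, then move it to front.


MTF encoding:
'c': index 2 in ['a', 'b', 'c', 'e'] -> ['c', 'a', 'b', 'e']
'a': index 1 in ['c', 'a', 'b', 'e'] -> ['a', 'c', 'b', 'e']
'e': index 3 in ['a', 'c', 'b', 'e'] -> ['e', 'a', 'c', 'b']
'e': index 0 in ['e', 'a', 'c', 'b'] -> ['e', 'a', 'c', 'b']
'b': index 3 in ['e', 'a', 'c', 'b'] -> ['b', 'e', 'a', 'c']
'b': index 0 in ['b', 'e', 'a', 'c'] -> ['b', 'e', 'a', 'c']
'a': index 2 in ['b', 'e', 'a', 'c'] -> ['a', 'b', 'e', 'c']
'b': index 1 in ['a', 'b', 'e', 'c'] -> ['b', 'a', 'e', 'c']


Output: [2, 1, 3, 0, 3, 0, 2, 1]


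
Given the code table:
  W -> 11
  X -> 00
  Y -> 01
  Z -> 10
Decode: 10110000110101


Decoding:
10 -> Z
11 -> W
00 -> X
00 -> X
11 -> W
01 -> Y
01 -> Y


Result: ZWXXWYY


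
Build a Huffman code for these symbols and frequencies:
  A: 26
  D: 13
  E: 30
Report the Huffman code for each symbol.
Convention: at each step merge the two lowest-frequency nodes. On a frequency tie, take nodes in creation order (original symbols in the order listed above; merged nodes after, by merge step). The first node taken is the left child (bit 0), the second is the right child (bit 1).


Huffman tree construction:
Step 1: Merge D(13) + A(26) = 39
Step 2: Merge E(30) + (D+A)(39) = 69
Read each symbol's code off the tree from the root (left child = 0, right child = 1).

Codes:
  A: 11 (length 2)
  D: 10 (length 2)
  E: 0 (length 1)
Average code length: 108/69 = 1.5652 bits/symbol


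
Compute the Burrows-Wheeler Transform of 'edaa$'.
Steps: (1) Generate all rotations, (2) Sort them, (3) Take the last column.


Rotations (sorted):
  0: $edaa -> last char: a
  1: a$eda -> last char: a
  2: aa$ed -> last char: d
  3: daa$e -> last char: e
  4: edaa$ -> last char: $


BWT = aade$


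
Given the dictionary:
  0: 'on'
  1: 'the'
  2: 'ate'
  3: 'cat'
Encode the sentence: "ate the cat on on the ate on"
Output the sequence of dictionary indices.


Look up each word in the dictionary:
  'ate' -> 2
  'the' -> 1
  'cat' -> 3
  'on' -> 0
  'on' -> 0
  'the' -> 1
  'ate' -> 2
  'on' -> 0

Encoded: [2, 1, 3, 0, 0, 1, 2, 0]


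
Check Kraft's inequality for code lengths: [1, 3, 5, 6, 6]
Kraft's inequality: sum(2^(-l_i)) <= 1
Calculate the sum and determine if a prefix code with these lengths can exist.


Sum = 2^(-1) + 2^(-3) + 2^(-5) + 2^(-6) + 2^(-6)
    = 0.5 + 0.125 + 0.03125 + 0.015625 + 0.015625
    = 44/64 = 0.6875
Since 0.6875 <= 1, Kraft's inequality IS satisfied.
A prefix code with these lengths CAN exist.

Kraft sum = 0.6875. Satisfied.


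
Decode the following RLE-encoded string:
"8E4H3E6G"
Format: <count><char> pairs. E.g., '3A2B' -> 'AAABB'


Expanding each <count><char> pair:
  8E -> 'EEEEEEEE'
  4H -> 'HHHH'
  3E -> 'EEE'
  6G -> 'GGGGGG'

Decoded = EEEEEEEEHHHHEEEGGGGGG


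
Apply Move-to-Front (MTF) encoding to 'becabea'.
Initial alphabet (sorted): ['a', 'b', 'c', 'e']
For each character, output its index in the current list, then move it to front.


MTF encoding:
'b': index 1 in ['a', 'b', 'c', 'e'] -> ['b', 'a', 'c', 'e']
'e': index 3 in ['b', 'a', 'c', 'e'] -> ['e', 'b', 'a', 'c']
'c': index 3 in ['e', 'b', 'a', 'c'] -> ['c', 'e', 'b', 'a']
'a': index 3 in ['c', 'e', 'b', 'a'] -> ['a', 'c', 'e', 'b']
'b': index 3 in ['a', 'c', 'e', 'b'] -> ['b', 'a', 'c', 'e']
'e': index 3 in ['b', 'a', 'c', 'e'] -> ['e', 'b', 'a', 'c']
'a': index 2 in ['e', 'b', 'a', 'c'] -> ['a', 'e', 'b', 'c']


Output: [1, 3, 3, 3, 3, 3, 2]


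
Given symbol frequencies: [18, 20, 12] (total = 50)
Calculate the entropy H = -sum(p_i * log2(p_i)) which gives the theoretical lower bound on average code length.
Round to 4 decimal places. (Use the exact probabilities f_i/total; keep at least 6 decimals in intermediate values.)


Per-symbol terms -p_i * log2(p_i) with p_i = f_i/50:
  p = 18/50 = 0.360000: log2(p) = -1.473931, -p*log2(p) = 0.530615
  p = 20/50 = 0.400000: log2(p) = -1.321928, -p*log2(p) = 0.528771
  p = 12/50 = 0.240000: log2(p) = -2.058894, -p*log2(p) = 0.494134
H = 0.530615 + 0.528771 + 0.494134 = 1.553520

H = 1.5535 bits/symbol


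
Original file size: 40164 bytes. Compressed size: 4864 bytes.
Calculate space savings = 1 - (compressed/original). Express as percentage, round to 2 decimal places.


ratio = compressed/original = 4864/40164 = 0.121103
savings = 1 - ratio = 1 - 0.121103 = 0.878897
as a percentage: 0.878897 * 100 = 87.89%

Space savings = 1 - 4864/40164 = 87.89%


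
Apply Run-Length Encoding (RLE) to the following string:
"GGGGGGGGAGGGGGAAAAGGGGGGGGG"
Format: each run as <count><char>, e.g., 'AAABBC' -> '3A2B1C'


Scanning runs left to right:
  i=0: run of 'G' x 8 -> '8G'
  i=8: run of 'A' x 1 -> '1A'
  i=9: run of 'G' x 5 -> '5G'
  i=14: run of 'A' x 4 -> '4A'
  i=18: run of 'G' x 9 -> '9G'

RLE = 8G1A5G4A9G


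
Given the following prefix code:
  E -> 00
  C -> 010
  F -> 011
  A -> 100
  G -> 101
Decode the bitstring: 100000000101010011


Decoding step by step:
Bits 100 -> A
Bits 00 -> E
Bits 00 -> E
Bits 00 -> E
Bits 101 -> G
Bits 010 -> C
Bits 011 -> F


Decoded message: AEEEGCF


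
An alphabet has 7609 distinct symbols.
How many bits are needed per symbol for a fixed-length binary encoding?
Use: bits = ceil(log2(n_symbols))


log2(7609) = 12.8935
Bracket: 2^12 = 4096 < 7609 <= 2^13 = 8192
So ceil(log2(7609)) = 13

bits = ceil(log2(7609)) = ceil(12.8935) = 13 bits


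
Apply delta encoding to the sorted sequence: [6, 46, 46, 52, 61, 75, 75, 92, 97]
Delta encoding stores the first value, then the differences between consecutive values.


First value: 6
Deltas:
  46 - 6 = 40
  46 - 46 = 0
  52 - 46 = 6
  61 - 52 = 9
  75 - 61 = 14
  75 - 75 = 0
  92 - 75 = 17
  97 - 92 = 5


Delta encoded: [6, 40, 0, 6, 9, 14, 0, 17, 5]


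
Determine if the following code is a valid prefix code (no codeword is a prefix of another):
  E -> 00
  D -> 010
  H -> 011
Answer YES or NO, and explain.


Checking each pair (does one codeword prefix another?):
  E='00' vs D='010': no prefix
  E='00' vs H='011': no prefix
  D='010' vs E='00': no prefix
  D='010' vs H='011': no prefix
  H='011' vs E='00': no prefix
  H='011' vs D='010': no prefix
No violation found over all pairs.

YES -- this is a valid prefix code. No codeword is a prefix of any other codeword.


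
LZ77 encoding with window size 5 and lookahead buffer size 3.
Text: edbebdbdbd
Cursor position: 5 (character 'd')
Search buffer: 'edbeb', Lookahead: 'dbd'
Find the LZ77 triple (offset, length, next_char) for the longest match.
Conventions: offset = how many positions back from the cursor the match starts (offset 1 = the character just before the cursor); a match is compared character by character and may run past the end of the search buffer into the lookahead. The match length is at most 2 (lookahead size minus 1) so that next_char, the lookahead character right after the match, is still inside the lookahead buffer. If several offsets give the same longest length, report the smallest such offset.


Try each offset into the search buffer:
  offset=1 (pos 4, char 'b'): match length 0
  offset=2 (pos 3, char 'e'): match length 0
  offset=3 (pos 2, char 'b'): match length 0
  offset=4 (pos 1, char 'd'): match length 2
  offset=5 (pos 0, char 'e'): match length 0
Longest match has length 2 at offset 4.
next_char = character at position 5 + 2 = 7 -> 'd'

Best match: offset=4, length=2 (matching 'db' starting at position 1)
LZ77 triple: (4, 2, 'd')


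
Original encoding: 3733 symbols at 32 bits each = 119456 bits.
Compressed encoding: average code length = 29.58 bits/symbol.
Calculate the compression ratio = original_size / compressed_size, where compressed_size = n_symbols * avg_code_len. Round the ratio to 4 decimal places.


original_size = n_symbols * orig_bits = 3733 * 32 = 119456 bits
compressed_size = n_symbols * avg_code_len = 3733 * 29.58 = 110422.14 bits
ratio = original_size / compressed_size = 119456 / 110422.14 = 1.0818

Compression ratio = 1.0818


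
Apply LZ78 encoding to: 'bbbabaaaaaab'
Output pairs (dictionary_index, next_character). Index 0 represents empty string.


LZ78 encoding steps:
Dictionary: {0: ''}
Step 1: w='' (idx 0), next='b' -> output (0, 'b'), add 'b' as idx 1
Step 2: w='b' (idx 1), next='b' -> output (1, 'b'), add 'bb' as idx 2
Step 3: w='' (idx 0), next='a' -> output (0, 'a'), add 'a' as idx 3
Step 4: w='b' (idx 1), next='a' -> output (1, 'a'), add 'ba' as idx 4
Step 5: w='a' (idx 3), next='a' -> output (3, 'a'), add 'aa' as idx 5
Step 6: w='aa' (idx 5), next='a' -> output (5, 'a'), add 'aaa' as idx 6
Step 7: w='b' (idx 1), end of input -> output (1, '')


Encoded: [(0, 'b'), (1, 'b'), (0, 'a'), (1, 'a'), (3, 'a'), (5, 'a'), (1, '')]


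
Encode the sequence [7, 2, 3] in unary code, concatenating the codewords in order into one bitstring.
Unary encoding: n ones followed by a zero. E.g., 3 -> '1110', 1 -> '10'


Encode each number as n ones followed by a terminating 0:
  7 -> 11111110 (8 bits)
  2 -> 110 (3 bits)
  3 -> 1110 (4 bits)
Total length = 8 + 3 + 4 = 15 bits.

Unary([7, 2, 3]) = 111111101101110 (15 bits)


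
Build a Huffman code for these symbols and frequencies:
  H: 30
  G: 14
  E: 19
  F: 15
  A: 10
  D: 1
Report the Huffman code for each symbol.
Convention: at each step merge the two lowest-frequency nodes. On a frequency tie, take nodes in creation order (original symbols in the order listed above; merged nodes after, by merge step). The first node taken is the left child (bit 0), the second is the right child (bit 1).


Huffman tree construction:
Step 1: Merge D(1) + A(10) = 11
Step 2: Merge (D+A)(11) + G(14) = 25
Step 3: Merge F(15) + E(19) = 34
Step 4: Merge ((D+A)+G)(25) + H(30) = 55
Step 5: Merge (F+E)(34) + (((D+A)+G)+H)(55) = 89
Read each symbol's code off the tree from the root (left child = 0, right child = 1).

Codes:
  H: 11 (length 2)
  G: 101 (length 3)
  E: 01 (length 2)
  F: 00 (length 2)
  A: 1001 (length 4)
  D: 1000 (length 4)
Average code length: 214/89 = 2.4045 bits/symbol


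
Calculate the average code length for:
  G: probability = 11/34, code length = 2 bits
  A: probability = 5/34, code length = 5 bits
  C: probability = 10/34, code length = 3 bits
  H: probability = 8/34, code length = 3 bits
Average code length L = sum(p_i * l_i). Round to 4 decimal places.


Weighted contributions p_i * l_i:
  G: (11/34) * 2 = 22/34
  A: (5/34) * 5 = 25/34
  C: (10/34) * 3 = 30/34
  H: (8/34) * 3 = 24/34
Sum = (22 + 25 + 30 + 24)/34 = 101/34

L = 101/34 = 2.9706 bits/symbol


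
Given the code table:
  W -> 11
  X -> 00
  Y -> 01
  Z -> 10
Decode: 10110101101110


Decoding:
10 -> Z
11 -> W
01 -> Y
01 -> Y
10 -> Z
11 -> W
10 -> Z


Result: ZWYYZWZ


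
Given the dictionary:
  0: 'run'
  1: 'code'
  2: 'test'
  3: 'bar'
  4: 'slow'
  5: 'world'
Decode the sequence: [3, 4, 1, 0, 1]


Look up each index in the dictionary:
  3 -> 'bar'
  4 -> 'slow'
  1 -> 'code'
  0 -> 'run'
  1 -> 'code'

Decoded: "bar slow code run code"


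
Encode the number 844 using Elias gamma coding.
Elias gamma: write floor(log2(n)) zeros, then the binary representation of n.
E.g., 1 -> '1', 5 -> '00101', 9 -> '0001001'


num_bits = floor(log2(844)) + 1 = 10
leading_zeros = num_bits - 1 = 9
binary(844) = 1101001100

Elias gamma(844) = '000000000' + '1101001100' = 0000000001101001100 (19 bits)


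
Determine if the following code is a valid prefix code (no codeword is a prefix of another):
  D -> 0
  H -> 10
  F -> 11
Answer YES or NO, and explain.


Checking each pair (does one codeword prefix another?):
  D='0' vs H='10': no prefix
  D='0' vs F='11': no prefix
  H='10' vs D='0': no prefix
  H='10' vs F='11': no prefix
  F='11' vs D='0': no prefix
  F='11' vs H='10': no prefix
No violation found over all pairs.

YES -- this is a valid prefix code. No codeword is a prefix of any other codeword.


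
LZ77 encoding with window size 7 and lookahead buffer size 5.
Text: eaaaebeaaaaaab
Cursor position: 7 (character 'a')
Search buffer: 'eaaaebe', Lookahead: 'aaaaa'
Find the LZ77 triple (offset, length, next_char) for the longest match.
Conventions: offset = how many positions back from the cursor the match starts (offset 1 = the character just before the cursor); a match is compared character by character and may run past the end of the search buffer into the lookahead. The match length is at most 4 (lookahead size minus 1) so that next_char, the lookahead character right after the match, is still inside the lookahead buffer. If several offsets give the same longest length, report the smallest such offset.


Try each offset into the search buffer:
  offset=1 (pos 6, char 'e'): match length 0
  offset=2 (pos 5, char 'b'): match length 0
  offset=3 (pos 4, char 'e'): match length 0
  offset=4 (pos 3, char 'a'): match length 1
  offset=5 (pos 2, char 'a'): match length 2
  offset=6 (pos 1, char 'a'): match length 3
  offset=7 (pos 0, char 'e'): match length 0
Longest match has length 3 at offset 6.
next_char = character at position 7 + 3 = 10 -> 'a'

Best match: offset=6, length=3 (matching 'aaa' starting at position 1)
LZ77 triple: (6, 3, 'a')


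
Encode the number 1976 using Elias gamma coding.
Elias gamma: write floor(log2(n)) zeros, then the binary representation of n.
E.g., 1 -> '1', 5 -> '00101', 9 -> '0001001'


num_bits = floor(log2(1976)) + 1 = 11
leading_zeros = num_bits - 1 = 10
binary(1976) = 11110111000

Elias gamma(1976) = '0000000000' + '11110111000' = 000000000011110111000 (21 bits)


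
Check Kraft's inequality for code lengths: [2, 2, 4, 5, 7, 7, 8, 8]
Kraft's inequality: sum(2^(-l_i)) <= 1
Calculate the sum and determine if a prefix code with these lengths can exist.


Sum = 2^(-2) + 2^(-2) + 2^(-4) + 2^(-5) + 2^(-7) + 2^(-7) + 2^(-8) + 2^(-8)
    = 0.25 + 0.25 + 0.0625 + 0.03125 + 0.0078125 + 0.0078125 + 0.00390625 + 0.00390625
    = 158/256 = 0.6171875
Since 0.6171875 <= 1, Kraft's inequality IS satisfied.
A prefix code with these lengths CAN exist.

Kraft sum = 0.6171875. Satisfied.


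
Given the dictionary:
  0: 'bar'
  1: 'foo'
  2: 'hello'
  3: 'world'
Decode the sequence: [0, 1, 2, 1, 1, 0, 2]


Look up each index in the dictionary:
  0 -> 'bar'
  1 -> 'foo'
  2 -> 'hello'
  1 -> 'foo'
  1 -> 'foo'
  0 -> 'bar'
  2 -> 'hello'

Decoded: "bar foo hello foo foo bar hello"


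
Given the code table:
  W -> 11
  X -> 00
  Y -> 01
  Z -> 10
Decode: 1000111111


Decoding:
10 -> Z
00 -> X
11 -> W
11 -> W
11 -> W


Result: ZXWWW


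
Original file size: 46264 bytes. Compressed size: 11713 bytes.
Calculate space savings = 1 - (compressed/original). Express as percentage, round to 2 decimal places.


ratio = compressed/original = 11713/46264 = 0.253177
savings = 1 - ratio = 1 - 0.253177 = 0.746823
as a percentage: 0.746823 * 100 = 74.68%

Space savings = 1 - 11713/46264 = 74.68%


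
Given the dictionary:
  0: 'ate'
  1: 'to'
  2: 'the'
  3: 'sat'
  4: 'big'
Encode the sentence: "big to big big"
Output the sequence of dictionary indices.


Look up each word in the dictionary:
  'big' -> 4
  'to' -> 1
  'big' -> 4
  'big' -> 4

Encoded: [4, 1, 4, 4]


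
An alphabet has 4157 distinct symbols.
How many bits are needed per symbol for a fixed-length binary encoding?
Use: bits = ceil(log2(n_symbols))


log2(4157) = 12.0213
Bracket: 2^12 = 4096 < 4157 <= 2^13 = 8192
So ceil(log2(4157)) = 13

bits = ceil(log2(4157)) = ceil(12.0213) = 13 bits


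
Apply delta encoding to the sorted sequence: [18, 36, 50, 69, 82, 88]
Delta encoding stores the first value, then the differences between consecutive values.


First value: 18
Deltas:
  36 - 18 = 18
  50 - 36 = 14
  69 - 50 = 19
  82 - 69 = 13
  88 - 82 = 6


Delta encoded: [18, 18, 14, 19, 13, 6]


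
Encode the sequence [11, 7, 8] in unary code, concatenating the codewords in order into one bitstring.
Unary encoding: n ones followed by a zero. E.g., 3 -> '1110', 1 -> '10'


Encode each number as n ones followed by a terminating 0:
  11 -> 111111111110 (12 bits)
  7 -> 11111110 (8 bits)
  8 -> 111111110 (9 bits)
Total length = 12 + 8 + 9 = 29 bits.

Unary([11, 7, 8]) = 11111111111011111110111111110 (29 bits)


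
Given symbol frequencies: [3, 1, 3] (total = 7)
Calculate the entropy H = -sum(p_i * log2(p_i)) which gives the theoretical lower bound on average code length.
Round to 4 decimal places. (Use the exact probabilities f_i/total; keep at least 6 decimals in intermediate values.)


Per-symbol terms -p_i * log2(p_i) with p_i = f_i/7:
  p = 3/7 = 0.428571: log2(p) = -1.222392, -p*log2(p) = 0.523882
  p = 1/7 = 0.142857: log2(p) = -2.807355, -p*log2(p) = 0.401051
  p = 3/7 = 0.428571: log2(p) = -1.222392, -p*log2(p) = 0.523882
H = 0.523882 + 0.401051 + 0.523882 = 1.448815

H = 1.4488 bits/symbol


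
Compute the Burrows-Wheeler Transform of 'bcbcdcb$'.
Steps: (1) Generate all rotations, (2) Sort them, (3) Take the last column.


Rotations (sorted):
  0: $bcbcdcb -> last char: b
  1: b$bcbcdc -> last char: c
  2: bcbcdcb$ -> last char: $
  3: bcdcb$bc -> last char: c
  4: cb$bcbcd -> last char: d
  5: cbcdcb$b -> last char: b
  6: cdcb$bcb -> last char: b
  7: dcb$bcbc -> last char: c


BWT = bc$cdbbc


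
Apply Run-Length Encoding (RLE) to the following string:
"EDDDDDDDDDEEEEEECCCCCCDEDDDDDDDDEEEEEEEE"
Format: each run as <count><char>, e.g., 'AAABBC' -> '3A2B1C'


Scanning runs left to right:
  i=0: run of 'E' x 1 -> '1E'
  i=1: run of 'D' x 9 -> '9D'
  i=10: run of 'E' x 6 -> '6E'
  i=16: run of 'C' x 6 -> '6C'
  i=22: run of 'D' x 1 -> '1D'
  i=23: run of 'E' x 1 -> '1E'
  i=24: run of 'D' x 8 -> '8D'
  i=32: run of 'E' x 8 -> '8E'

RLE = 1E9D6E6C1D1E8D8E


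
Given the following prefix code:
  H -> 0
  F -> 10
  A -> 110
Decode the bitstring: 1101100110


Decoding step by step:
Bits 110 -> A
Bits 110 -> A
Bits 0 -> H
Bits 110 -> A


Decoded message: AAHA


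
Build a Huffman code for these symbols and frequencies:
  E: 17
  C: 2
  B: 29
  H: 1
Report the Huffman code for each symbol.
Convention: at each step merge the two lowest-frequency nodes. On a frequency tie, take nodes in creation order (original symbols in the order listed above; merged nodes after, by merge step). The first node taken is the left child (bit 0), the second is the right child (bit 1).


Huffman tree construction:
Step 1: Merge H(1) + C(2) = 3
Step 2: Merge (H+C)(3) + E(17) = 20
Step 3: Merge ((H+C)+E)(20) + B(29) = 49
Read each symbol's code off the tree from the root (left child = 0, right child = 1).

Codes:
  E: 01 (length 2)
  C: 001 (length 3)
  B: 1 (length 1)
  H: 000 (length 3)
Average code length: 72/49 = 1.4694 bits/symbol


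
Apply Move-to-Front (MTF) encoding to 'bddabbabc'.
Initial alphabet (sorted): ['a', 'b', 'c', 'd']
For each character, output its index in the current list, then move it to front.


MTF encoding:
'b': index 1 in ['a', 'b', 'c', 'd'] -> ['b', 'a', 'c', 'd']
'd': index 3 in ['b', 'a', 'c', 'd'] -> ['d', 'b', 'a', 'c']
'd': index 0 in ['d', 'b', 'a', 'c'] -> ['d', 'b', 'a', 'c']
'a': index 2 in ['d', 'b', 'a', 'c'] -> ['a', 'd', 'b', 'c']
'b': index 2 in ['a', 'd', 'b', 'c'] -> ['b', 'a', 'd', 'c']
'b': index 0 in ['b', 'a', 'd', 'c'] -> ['b', 'a', 'd', 'c']
'a': index 1 in ['b', 'a', 'd', 'c'] -> ['a', 'b', 'd', 'c']
'b': index 1 in ['a', 'b', 'd', 'c'] -> ['b', 'a', 'd', 'c']
'c': index 3 in ['b', 'a', 'd', 'c'] -> ['c', 'b', 'a', 'd']


Output: [1, 3, 0, 2, 2, 0, 1, 1, 3]


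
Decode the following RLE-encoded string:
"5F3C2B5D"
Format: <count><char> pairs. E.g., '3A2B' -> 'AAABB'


Expanding each <count><char> pair:
  5F -> 'FFFFF'
  3C -> 'CCC'
  2B -> 'BB'
  5D -> 'DDDDD'

Decoded = FFFFFCCCBBDDDDD


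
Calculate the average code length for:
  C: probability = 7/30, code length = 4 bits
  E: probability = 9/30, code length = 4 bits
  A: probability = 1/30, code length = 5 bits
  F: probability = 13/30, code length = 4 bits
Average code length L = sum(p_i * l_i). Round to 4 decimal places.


Weighted contributions p_i * l_i:
  C: (7/30) * 4 = 28/30
  E: (9/30) * 4 = 36/30
  A: (1/30) * 5 = 5/30
  F: (13/30) * 4 = 52/30
Sum = (28 + 36 + 5 + 52)/30 = 121/30

L = 121/30 = 4.0333 bits/symbol


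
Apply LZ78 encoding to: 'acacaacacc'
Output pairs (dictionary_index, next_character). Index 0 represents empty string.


LZ78 encoding steps:
Dictionary: {0: ''}
Step 1: w='' (idx 0), next='a' -> output (0, 'a'), add 'a' as idx 1
Step 2: w='' (idx 0), next='c' -> output (0, 'c'), add 'c' as idx 2
Step 3: w='a' (idx 1), next='c' -> output (1, 'c'), add 'ac' as idx 3
Step 4: w='a' (idx 1), next='a' -> output (1, 'a'), add 'aa' as idx 4
Step 5: w='c' (idx 2), next='a' -> output (2, 'a'), add 'ca' as idx 5
Step 6: w='c' (idx 2), next='c' -> output (2, 'c'), add 'cc' as idx 6


Encoded: [(0, 'a'), (0, 'c'), (1, 'c'), (1, 'a'), (2, 'a'), (2, 'c')]


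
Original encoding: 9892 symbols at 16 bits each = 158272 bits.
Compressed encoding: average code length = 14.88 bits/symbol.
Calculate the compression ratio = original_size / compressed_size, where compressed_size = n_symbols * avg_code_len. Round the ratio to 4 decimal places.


original_size = n_symbols * orig_bits = 9892 * 16 = 158272 bits
compressed_size = n_symbols * avg_code_len = 9892 * 14.88 = 147192.96 bits
ratio = original_size / compressed_size = 158272 / 147192.96 = 1.0753

Compression ratio = 1.0753


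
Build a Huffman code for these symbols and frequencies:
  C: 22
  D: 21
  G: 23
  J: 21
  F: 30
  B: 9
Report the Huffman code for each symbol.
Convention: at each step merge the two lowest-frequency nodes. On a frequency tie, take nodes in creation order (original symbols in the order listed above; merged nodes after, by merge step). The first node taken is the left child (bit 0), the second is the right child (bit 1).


Huffman tree construction:
Step 1: Merge B(9) + D(21) = 30
Step 2: Merge J(21) + C(22) = 43
Step 3: Merge G(23) + F(30) = 53
Step 4: Merge (B+D)(30) + (J+C)(43) = 73
Step 5: Merge (G+F)(53) + ((B+D)+(J+C))(73) = 126
Read each symbol's code off the tree from the root (left child = 0, right child = 1).

Codes:
  C: 111 (length 3)
  D: 101 (length 3)
  G: 00 (length 2)
  J: 110 (length 3)
  F: 01 (length 2)
  B: 100 (length 3)
Average code length: 325/126 = 2.5794 bits/symbol


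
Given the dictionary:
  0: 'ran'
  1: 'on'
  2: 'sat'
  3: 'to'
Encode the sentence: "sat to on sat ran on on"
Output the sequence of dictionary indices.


Look up each word in the dictionary:
  'sat' -> 2
  'to' -> 3
  'on' -> 1
  'sat' -> 2
  'ran' -> 0
  'on' -> 1
  'on' -> 1

Encoded: [2, 3, 1, 2, 0, 1, 1]


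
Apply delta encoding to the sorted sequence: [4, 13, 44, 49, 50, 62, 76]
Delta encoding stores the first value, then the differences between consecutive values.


First value: 4
Deltas:
  13 - 4 = 9
  44 - 13 = 31
  49 - 44 = 5
  50 - 49 = 1
  62 - 50 = 12
  76 - 62 = 14


Delta encoded: [4, 9, 31, 5, 1, 12, 14]
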